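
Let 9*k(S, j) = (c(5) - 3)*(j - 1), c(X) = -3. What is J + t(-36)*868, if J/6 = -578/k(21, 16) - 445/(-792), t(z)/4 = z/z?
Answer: 2522633/660 ≈ 3822.2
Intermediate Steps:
t(z) = 4 (t(z) = 4*(z/z) = 4*1 = 4)
k(S, j) = ⅔ - 2*j/3 (k(S, j) = ((-3 - 3)*(j - 1))/9 = (-6*(-1 + j))/9 = (6 - 6*j)/9 = ⅔ - 2*j/3)
J = 231113/660 (J = 6*(-578/(⅔ - ⅔*16) - 445/(-792)) = 6*(-578/(⅔ - 32/3) - 445*(-1/792)) = 6*(-578/(-10) + 445/792) = 6*(-578*(-⅒) + 445/792) = 6*(289/5 + 445/792) = 6*(231113/3960) = 231113/660 ≈ 350.17)
J + t(-36)*868 = 231113/660 + 4*868 = 231113/660 + 3472 = 2522633/660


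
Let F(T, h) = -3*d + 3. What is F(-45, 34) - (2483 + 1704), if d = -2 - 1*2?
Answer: -4172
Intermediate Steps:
d = -4 (d = -2 - 2 = -4)
F(T, h) = 15 (F(T, h) = -3*(-4) + 3 = 12 + 3 = 15)
F(-45, 34) - (2483 + 1704) = 15 - (2483 + 1704) = 15 - 1*4187 = 15 - 4187 = -4172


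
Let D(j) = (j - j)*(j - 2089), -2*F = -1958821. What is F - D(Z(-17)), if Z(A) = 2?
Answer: 1958821/2 ≈ 9.7941e+5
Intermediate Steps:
F = 1958821/2 (F = -½*(-1958821) = 1958821/2 ≈ 9.7941e+5)
D(j) = 0 (D(j) = 0*(-2089 + j) = 0)
F - D(Z(-17)) = 1958821/2 - 1*0 = 1958821/2 + 0 = 1958821/2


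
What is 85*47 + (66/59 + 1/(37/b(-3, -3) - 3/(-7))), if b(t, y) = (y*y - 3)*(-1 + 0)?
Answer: 56818333/14219 ≈ 3995.9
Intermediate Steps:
b(t, y) = 3 - y² (b(t, y) = (y² - 3)*(-1) = (-3 + y²)*(-1) = 3 - y²)
85*47 + (66/59 + 1/(37/b(-3, -3) - 3/(-7))) = 85*47 + (66/59 + 1/(37/(3 - 1*(-3)²) - 3/(-7))) = 3995 + (66*(1/59) + 1/(37/(3 - 1*9) - 3*(-⅐))) = 3995 + (66/59 + 1/(37/(3 - 9) + 3/7)) = 3995 + (66/59 + 1/(37/(-6) + 3/7)) = 3995 + (66/59 + 1/(37*(-⅙) + 3/7)) = 3995 + (66/59 + 1/(-37/6 + 3/7)) = 3995 + (66/59 + 1/(-241/42)) = 3995 + (66/59 + 1*(-42/241)) = 3995 + (66/59 - 42/241) = 3995 + 13428/14219 = 56818333/14219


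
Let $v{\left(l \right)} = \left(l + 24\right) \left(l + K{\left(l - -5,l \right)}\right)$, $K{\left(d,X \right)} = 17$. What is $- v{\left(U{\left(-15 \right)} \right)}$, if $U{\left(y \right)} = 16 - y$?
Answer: $-2640$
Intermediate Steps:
$v{\left(l \right)} = \left(17 + l\right) \left(24 + l\right)$ ($v{\left(l \right)} = \left(l + 24\right) \left(l + 17\right) = \left(24 + l\right) \left(17 + l\right) = \left(17 + l\right) \left(24 + l\right)$)
$- v{\left(U{\left(-15 \right)} \right)} = - (408 + \left(16 - -15\right)^{2} + 41 \left(16 - -15\right)) = - (408 + \left(16 + 15\right)^{2} + 41 \left(16 + 15\right)) = - (408 + 31^{2} + 41 \cdot 31) = - (408 + 961 + 1271) = \left(-1\right) 2640 = -2640$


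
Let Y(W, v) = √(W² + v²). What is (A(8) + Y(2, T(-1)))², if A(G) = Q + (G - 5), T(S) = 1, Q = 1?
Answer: (4 + √5)² ≈ 38.889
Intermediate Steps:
A(G) = -4 + G (A(G) = 1 + (G - 5) = 1 + (-5 + G) = -4 + G)
(A(8) + Y(2, T(-1)))² = ((-4 + 8) + √(2² + 1²))² = (4 + √(4 + 1))² = (4 + √5)²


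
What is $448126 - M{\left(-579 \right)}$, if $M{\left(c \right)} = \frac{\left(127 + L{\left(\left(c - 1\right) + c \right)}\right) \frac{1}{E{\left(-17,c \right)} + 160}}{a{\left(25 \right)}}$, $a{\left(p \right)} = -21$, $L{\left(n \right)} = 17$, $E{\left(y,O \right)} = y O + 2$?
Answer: $\frac{10461501486}{23345} \approx 4.4813 \cdot 10^{5}$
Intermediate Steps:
$E{\left(y,O \right)} = 2 + O y$ ($E{\left(y,O \right)} = O y + 2 = 2 + O y$)
$M{\left(c \right)} = - \frac{48}{7 \left(162 - 17 c\right)}$ ($M{\left(c \right)} = \frac{\left(127 + 17\right) \frac{1}{\left(2 + c \left(-17\right)\right) + 160}}{-21} = \frac{144}{\left(2 - 17 c\right) + 160} \left(- \frac{1}{21}\right) = \frac{144}{162 - 17 c} \left(- \frac{1}{21}\right) = - \frac{48}{7 \left(162 - 17 c\right)}$)
$448126 - M{\left(-579 \right)} = 448126 - \frac{48}{7 \left(-162 + 17 \left(-579\right)\right)} = 448126 - \frac{48}{7 \left(-162 - 9843\right)} = 448126 - \frac{48}{7 \left(-10005\right)} = 448126 - \frac{48}{7} \left(- \frac{1}{10005}\right) = 448126 - - \frac{16}{23345} = 448126 + \frac{16}{23345} = \frac{10461501486}{23345}$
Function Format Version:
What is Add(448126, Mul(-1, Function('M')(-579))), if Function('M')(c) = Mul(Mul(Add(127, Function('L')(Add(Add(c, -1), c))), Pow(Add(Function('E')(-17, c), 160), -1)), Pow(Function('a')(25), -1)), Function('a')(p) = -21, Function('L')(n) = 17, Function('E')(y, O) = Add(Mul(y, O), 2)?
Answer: Rational(10461501486, 23345) ≈ 4.4813e+5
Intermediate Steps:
Function('E')(y, O) = Add(2, Mul(O, y)) (Function('E')(y, O) = Add(Mul(O, y), 2) = Add(2, Mul(O, y)))
Function('M')(c) = Mul(Rational(-48, 7), Pow(Add(162, Mul(-17, c)), -1)) (Function('M')(c) = Mul(Mul(Add(127, 17), Pow(Add(Add(2, Mul(c, -17)), 160), -1)), Pow(-21, -1)) = Mul(Mul(144, Pow(Add(Add(2, Mul(-17, c)), 160), -1)), Rational(-1, 21)) = Mul(Mul(144, Pow(Add(162, Mul(-17, c)), -1)), Rational(-1, 21)) = Mul(Rational(-48, 7), Pow(Add(162, Mul(-17, c)), -1)))
Add(448126, Mul(-1, Function('M')(-579))) = Add(448126, Mul(-1, Mul(Rational(48, 7), Pow(Add(-162, Mul(17, -579)), -1)))) = Add(448126, Mul(-1, Mul(Rational(48, 7), Pow(Add(-162, -9843), -1)))) = Add(448126, Mul(-1, Mul(Rational(48, 7), Pow(-10005, -1)))) = Add(448126, Mul(-1, Mul(Rational(48, 7), Rational(-1, 10005)))) = Add(448126, Mul(-1, Rational(-16, 23345))) = Add(448126, Rational(16, 23345)) = Rational(10461501486, 23345)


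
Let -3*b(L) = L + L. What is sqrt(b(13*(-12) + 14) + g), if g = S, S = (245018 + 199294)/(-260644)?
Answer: sqrt(12292086030)/11499 ≈ 9.6417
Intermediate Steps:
b(L) = -2*L/3 (b(L) = -(L + L)/3 = -2*L/3)
S = -6534/3833 (S = 444312*(-1/260644) = -6534/3833 ≈ -1.7047)
g = -6534/3833 ≈ -1.7047
sqrt(b(13*(-12) + 14) + g) = sqrt(-2*(13*(-12) + 14)/3 - 6534/3833) = sqrt(-2*(-156 + 14)/3 - 6534/3833) = sqrt(-2/3*(-142) - 6534/3833) = sqrt(284/3 - 6534/3833) = sqrt(1068970/11499) = sqrt(12292086030)/11499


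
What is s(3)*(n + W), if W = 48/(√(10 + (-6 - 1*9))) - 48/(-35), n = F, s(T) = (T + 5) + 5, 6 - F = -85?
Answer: 42029/35 - 624*I*√5/5 ≈ 1200.8 - 279.06*I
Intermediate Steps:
F = 91 (F = 6 - 1*(-85) = 6 + 85 = 91)
s(T) = 10 + T (s(T) = (5 + T) + 5 = 10 + T)
n = 91
W = 48/35 - 48*I*√5/5 (W = 48/(√(10 + (-6 - 9))) - 48*(-1/35) = 48/(√(10 - 15)) + 48/35 = 48/(√(-5)) + 48/35 = 48/((I*√5)) + 48/35 = 48*(-I*√5/5) + 48/35 = -48*I*√5/5 + 48/35 = 48/35 - 48*I*√5/5 ≈ 1.3714 - 21.466*I)
s(3)*(n + W) = (10 + 3)*(91 + (48/35 - 48*I*√5/5)) = 13*(3233/35 - 48*I*√5/5) = 42029/35 - 624*I*√5/5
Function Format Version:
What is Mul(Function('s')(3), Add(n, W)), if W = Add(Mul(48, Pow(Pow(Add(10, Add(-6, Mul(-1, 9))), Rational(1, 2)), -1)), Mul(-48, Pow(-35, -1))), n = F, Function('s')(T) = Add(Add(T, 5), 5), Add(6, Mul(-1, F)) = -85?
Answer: Add(Rational(42029, 35), Mul(Rational(-624, 5), I, Pow(5, Rational(1, 2)))) ≈ Add(1200.8, Mul(-279.06, I))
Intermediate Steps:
F = 91 (F = Add(6, Mul(-1, -85)) = Add(6, 85) = 91)
Function('s')(T) = Add(10, T) (Function('s')(T) = Add(Add(5, T), 5) = Add(10, T))
n = 91
W = Add(Rational(48, 35), Mul(Rational(-48, 5), I, Pow(5, Rational(1, 2)))) (W = Add(Mul(48, Pow(Pow(Add(10, Add(-6, -9)), Rational(1, 2)), -1)), Mul(-48, Rational(-1, 35))) = Add(Mul(48, Pow(Pow(Add(10, -15), Rational(1, 2)), -1)), Rational(48, 35)) = Add(Mul(48, Pow(Pow(-5, Rational(1, 2)), -1)), Rational(48, 35)) = Add(Mul(48, Pow(Mul(I, Pow(5, Rational(1, 2))), -1)), Rational(48, 35)) = Add(Mul(48, Mul(Rational(-1, 5), I, Pow(5, Rational(1, 2)))), Rational(48, 35)) = Add(Mul(Rational(-48, 5), I, Pow(5, Rational(1, 2))), Rational(48, 35)) = Add(Rational(48, 35), Mul(Rational(-48, 5), I, Pow(5, Rational(1, 2)))) ≈ Add(1.3714, Mul(-21.466, I)))
Mul(Function('s')(3), Add(n, W)) = Mul(Add(10, 3), Add(91, Add(Rational(48, 35), Mul(Rational(-48, 5), I, Pow(5, Rational(1, 2)))))) = Mul(13, Add(Rational(3233, 35), Mul(Rational(-48, 5), I, Pow(5, Rational(1, 2))))) = Add(Rational(42029, 35), Mul(Rational(-624, 5), I, Pow(5, Rational(1, 2))))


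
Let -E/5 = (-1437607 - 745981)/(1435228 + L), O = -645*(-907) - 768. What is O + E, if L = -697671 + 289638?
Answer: 120029303021/205439 ≈ 5.8426e+5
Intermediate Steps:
L = -408033
O = 584247 (O = 585015 - 768 = 584247)
E = 2183588/205439 (E = -5*(-1437607 - 745981)/(1435228 - 408033) = -(-10917940)/1027195 = -5*(-2183588/1027195) = 2183588/205439 ≈ 10.629)
O + E = 584247 + 2183588/205439 = 120029303021/205439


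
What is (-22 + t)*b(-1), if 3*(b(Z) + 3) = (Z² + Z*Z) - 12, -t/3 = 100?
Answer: 6118/3 ≈ 2039.3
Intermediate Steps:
t = -300 (t = -3*100 = -300)
b(Z) = -7 + 2*Z²/3 (b(Z) = -3 + ((Z² + Z*Z) - 12)/3 = -3 + ((Z² + Z²) - 12)/3 = -3 + (2*Z² - 12)/3 = -3 + (-12 + 2*Z²)/3 = -3 + (-4 + 2*Z²/3) = -7 + 2*Z²/3)
(-22 + t)*b(-1) = (-22 - 300)*(-7 + (⅔)*(-1)²) = -322*(-7 + (⅔)*1) = -322*(-7 + ⅔) = -322*(-19/3) = 6118/3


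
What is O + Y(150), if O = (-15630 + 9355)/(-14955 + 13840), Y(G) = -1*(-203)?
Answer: 46524/223 ≈ 208.63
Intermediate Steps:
Y(G) = 203
O = 1255/223 (O = -6275/(-1115) = -6275*(-1/1115) = 1255/223 ≈ 5.6278)
O + Y(150) = 1255/223 + 203 = 46524/223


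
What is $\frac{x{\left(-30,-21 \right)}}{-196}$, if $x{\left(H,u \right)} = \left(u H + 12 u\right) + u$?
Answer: $- \frac{51}{28} \approx -1.8214$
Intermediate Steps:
$x{\left(H,u \right)} = 13 u + H u$ ($x{\left(H,u \right)} = \left(H u + 12 u\right) + u = \left(12 u + H u\right) + u = 13 u + H u$)
$\frac{x{\left(-30,-21 \right)}}{-196} = \frac{\left(-21\right) \left(13 - 30\right)}{-196} = \left(-21\right) \left(-17\right) \left(- \frac{1}{196}\right) = 357 \left(- \frac{1}{196}\right) = - \frac{51}{28}$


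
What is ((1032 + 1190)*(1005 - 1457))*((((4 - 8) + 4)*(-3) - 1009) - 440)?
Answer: 1455294456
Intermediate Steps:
((1032 + 1190)*(1005 - 1457))*((((4 - 8) + 4)*(-3) - 1009) - 440) = (2222*(-452))*(((-4 + 4)*(-3) - 1009) - 440) = -1004344*((0*(-3) - 1009) - 440) = -1004344*((0 - 1009) - 440) = -1004344*(-1009 - 440) = -1004344*(-1449) = 1455294456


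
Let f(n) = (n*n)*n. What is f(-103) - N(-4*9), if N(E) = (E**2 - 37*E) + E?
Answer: -1095319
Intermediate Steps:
f(n) = n**3 (f(n) = n**2*n = n**3)
N(E) = E**2 - 36*E
f(-103) - N(-4*9) = (-103)**3 - (-4*9)*(-36 - 4*9) = -1092727 - (-36)*(-36 - 36) = -1092727 - (-36)*(-72) = -1092727 - 1*2592 = -1092727 - 2592 = -1095319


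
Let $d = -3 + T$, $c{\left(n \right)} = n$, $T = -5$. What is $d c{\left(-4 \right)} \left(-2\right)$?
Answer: $-64$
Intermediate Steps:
$d = -8$ ($d = -3 - 5 = -8$)
$d c{\left(-4 \right)} \left(-2\right) = \left(-8\right) \left(-4\right) \left(-2\right) = 32 \left(-2\right) = -64$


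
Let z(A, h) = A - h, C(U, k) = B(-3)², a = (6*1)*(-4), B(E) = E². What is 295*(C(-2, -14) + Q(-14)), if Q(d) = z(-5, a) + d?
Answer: 25370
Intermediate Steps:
a = -24 (a = 6*(-4) = -24)
C(U, k) = 81 (C(U, k) = ((-3)²)² = 9² = 81)
Q(d) = 19 + d (Q(d) = (-5 - 1*(-24)) + d = (-5 + 24) + d = 19 + d)
295*(C(-2, -14) + Q(-14)) = 295*(81 + (19 - 14)) = 295*(81 + 5) = 295*86 = 25370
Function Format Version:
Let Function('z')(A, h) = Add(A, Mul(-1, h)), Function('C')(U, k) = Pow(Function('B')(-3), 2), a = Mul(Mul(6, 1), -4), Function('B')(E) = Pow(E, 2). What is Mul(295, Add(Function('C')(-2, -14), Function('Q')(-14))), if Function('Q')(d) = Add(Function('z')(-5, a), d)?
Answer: 25370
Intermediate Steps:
a = -24 (a = Mul(6, -4) = -24)
Function('C')(U, k) = 81 (Function('C')(U, k) = Pow(Pow(-3, 2), 2) = Pow(9, 2) = 81)
Function('Q')(d) = Add(19, d) (Function('Q')(d) = Add(Add(-5, Mul(-1, -24)), d) = Add(Add(-5, 24), d) = Add(19, d))
Mul(295, Add(Function('C')(-2, -14), Function('Q')(-14))) = Mul(295, Add(81, Add(19, -14))) = Mul(295, Add(81, 5)) = Mul(295, 86) = 25370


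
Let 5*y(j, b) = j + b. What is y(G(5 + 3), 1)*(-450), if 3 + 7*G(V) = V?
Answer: -1080/7 ≈ -154.29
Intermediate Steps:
G(V) = -3/7 + V/7
y(j, b) = b/5 + j/5 (y(j, b) = (j + b)/5 = (b + j)/5 = b/5 + j/5)
y(G(5 + 3), 1)*(-450) = ((1/5)*1 + (-3/7 + (5 + 3)/7)/5)*(-450) = (1/5 + (-3/7 + (1/7)*8)/5)*(-450) = (1/5 + (-3/7 + 8/7)/5)*(-450) = (1/5 + (1/5)*(5/7))*(-450) = (1/5 + 1/7)*(-450) = (12/35)*(-450) = -1080/7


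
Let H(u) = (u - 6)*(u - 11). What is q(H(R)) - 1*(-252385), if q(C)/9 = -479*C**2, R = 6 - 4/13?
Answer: 6879973249/28561 ≈ 2.4089e+5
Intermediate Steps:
R = 74/13 (R = 6 - 4/13 = 74/13 ≈ 5.6923)
H(u) = (-11 + u)*(-6 + u) (H(u) = (-6 + u)*(-11 + u) = (-11 + u)*(-6 + u))
q(C) = -4311*C**2 (q(C) = 9*(-479*C**2) = -4311*C**2)
q(H(R)) - 1*(-252385) = -4311*(66 + (74/13)**2 - 17*74/13)**2 - 1*(-252385) = -4311*(66 + 5476/169 - 1258/13)**2 + 252385 = -4311*(276/169)**2 + 252385 = -4311*76176/28561 + 252385 = -328394736/28561 + 252385 = 6879973249/28561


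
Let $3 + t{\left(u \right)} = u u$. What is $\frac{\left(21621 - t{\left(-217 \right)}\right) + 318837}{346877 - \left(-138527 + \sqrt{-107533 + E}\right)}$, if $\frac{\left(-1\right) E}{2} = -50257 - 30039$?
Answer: $\frac{142403942288}{235616990157} + \frac{293372 \sqrt{53059}}{235616990157} \approx 0.60467$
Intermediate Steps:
$t{\left(u \right)} = -3 + u^{2}$ ($t{\left(u \right)} = -3 + u u = -3 + u^{2}$)
$E = 160592$ ($E = - 2 \left(-50257 - 30039\right) = \left(-2\right) \left(-80296\right) = 160592$)
$\frac{\left(21621 - t{\left(-217 \right)}\right) + 318837}{346877 - \left(-138527 + \sqrt{-107533 + E}\right)} = \frac{\left(21621 - \left(-3 + \left(-217\right)^{2}\right)\right) + 318837}{346877 + \left(138527 - \sqrt{-107533 + 160592}\right)} = \frac{\left(21621 - \left(-3 + 47089\right)\right) + 318837}{346877 + \left(138527 - \sqrt{53059}\right)} = \frac{\left(21621 - 47086\right) + 318837}{485404 - \sqrt{53059}} = \frac{-25465 + 318837}{485404 - \sqrt{53059}} = \frac{293372}{485404 - \sqrt{53059}}$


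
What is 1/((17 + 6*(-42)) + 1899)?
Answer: 1/1664 ≈ 0.00060096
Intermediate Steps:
1/((17 + 6*(-42)) + 1899) = 1/((17 - 252) + 1899) = 1/(-235 + 1899) = 1/1664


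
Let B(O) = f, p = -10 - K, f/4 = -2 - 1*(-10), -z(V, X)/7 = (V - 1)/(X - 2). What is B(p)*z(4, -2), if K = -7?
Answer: 168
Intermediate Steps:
z(V, X) = -7*(-1 + V)/(-2 + X) (z(V, X) = -7*(V - 1)/(X - 2) = -7*(-1 + V)/(-2 + X))
f = 32 (f = 4*(-2 - 1*(-10)) = 4*(-2 + 10) = 4*8 = 32)
p = -3 (p = -10 - 1*(-7) = -10 + 7 = -3)
B(O) = 32
B(p)*z(4, -2) = 32*(7*(1 - 1*4)/(-2 - 2)) = 32*(7*(1 - 4)/(-4)) = 32*(7*(-1/4)*(-3)) = 32*(21/4) = 168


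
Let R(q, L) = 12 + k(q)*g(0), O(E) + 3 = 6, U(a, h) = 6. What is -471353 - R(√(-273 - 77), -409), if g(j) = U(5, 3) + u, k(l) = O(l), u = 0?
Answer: -471383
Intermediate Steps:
O(E) = 3 (O(E) = -3 + 6 = 3)
k(l) = 3
g(j) = 6 (g(j) = 6 + 0 = 6)
R(q, L) = 30 (R(q, L) = 12 + 3*6 = 12 + 18 = 30)
-471353 - R(√(-273 - 77), -409) = -471353 - 1*30 = -471353 - 30 = -471383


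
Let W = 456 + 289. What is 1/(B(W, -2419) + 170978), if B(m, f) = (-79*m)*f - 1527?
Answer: 1/142539696 ≈ 7.0156e-9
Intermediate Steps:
W = 745
B(m, f) = -1527 - 79*f*m (B(m, f) = -79*f*m - 1527 = -1527 - 79*f*m)
1/(B(W, -2419) + 170978) = 1/((-1527 - 79*(-2419)*745) + 170978) = 1/((-1527 + 142370245) + 170978) = 1/(142368718 + 170978) = 1/142539696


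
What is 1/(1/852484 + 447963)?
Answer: 852484/381881290093 ≈ 2.2323e-6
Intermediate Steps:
1/(1/852484 + 447963) = 1/(381881290093/852484) = 852484/381881290093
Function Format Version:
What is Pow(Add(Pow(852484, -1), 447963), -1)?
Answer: Rational(852484, 381881290093) ≈ 2.2323e-6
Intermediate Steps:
Pow(Add(Pow(852484, -1), 447963), -1) = Pow(Add(Rational(1, 852484), 447963), -1) = Pow(Rational(381881290093, 852484), -1) = Rational(852484, 381881290093)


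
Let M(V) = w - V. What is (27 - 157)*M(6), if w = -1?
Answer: 910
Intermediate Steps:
M(V) = -1 - V
(27 - 157)*M(6) = (27 - 157)*(-1 - 1*6) = -130*(-1 - 6) = -130*(-7) = 910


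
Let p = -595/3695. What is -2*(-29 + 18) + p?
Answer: 16139/739 ≈ 21.839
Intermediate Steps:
p = -119/739 (p = -595*1/3695 = -119/739 ≈ -0.16103)
-2*(-29 + 18) + p = -2*(-29 + 18) - 119/739 = -2*(-11) - 119/739 = 22 - 119/739 = 16139/739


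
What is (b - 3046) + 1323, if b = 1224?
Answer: -499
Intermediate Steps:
(b - 3046) + 1323 = (1224 - 3046) + 1323 = -1822 + 1323 = -499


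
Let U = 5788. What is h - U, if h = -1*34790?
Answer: -40578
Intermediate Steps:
h = -34790
h - U = -34790 - 1*5788 = -34790 - 5788 = -40578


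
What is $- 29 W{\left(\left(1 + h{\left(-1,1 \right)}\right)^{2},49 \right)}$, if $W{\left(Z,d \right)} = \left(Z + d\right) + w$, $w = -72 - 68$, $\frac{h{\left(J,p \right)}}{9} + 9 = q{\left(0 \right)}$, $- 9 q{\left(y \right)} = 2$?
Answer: $-192357$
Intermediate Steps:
$q{\left(y \right)} = - \frac{2}{9}$ ($q{\left(y \right)} = \left(- \frac{1}{9}\right) 2 = - \frac{2}{9}$)
$h{\left(J,p \right)} = -83$ ($h{\left(J,p \right)} = -81 + 9 \left(- \frac{2}{9}\right) = -81 - 2 = -83$)
$w = -140$ ($w = -72 - 68 = -140$)
$W{\left(Z,d \right)} = -140 + Z + d$ ($W{\left(Z,d \right)} = \left(Z + d\right) - 140 = -140 + Z + d$)
$- 29 W{\left(\left(1 + h{\left(-1,1 \right)}\right)^{2},49 \right)} = - 29 \left(-140 + \left(1 - 83\right)^{2} + 49\right) = - 29 \left(-140 + \left(-82\right)^{2} + 49\right) = - 29 \left(-140 + 6724 + 49\right) = \left(-29\right) 6633 = -192357$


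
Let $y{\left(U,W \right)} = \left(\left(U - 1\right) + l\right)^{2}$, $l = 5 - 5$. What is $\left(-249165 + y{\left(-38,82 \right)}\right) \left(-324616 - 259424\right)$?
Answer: $144634001760$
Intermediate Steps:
$l = 0$
$y{\left(U,W \right)} = \left(-1 + U\right)^{2}$ ($y{\left(U,W \right)} = \left(\left(U - 1\right) + 0\right)^{2} = \left(\left(-1 + U\right) + 0\right)^{2} = \left(-1 + U\right)^{2}$)
$\left(-249165 + y{\left(-38,82 \right)}\right) \left(-324616 - 259424\right) = \left(-249165 + \left(-1 - 38\right)^{2}\right) \left(-324616 - 259424\right) = \left(-249165 + \left(-39\right)^{2}\right) \left(-584040\right) = \left(-249165 + 1521\right) \left(-584040\right) = \left(-247644\right) \left(-584040\right) = 144634001760$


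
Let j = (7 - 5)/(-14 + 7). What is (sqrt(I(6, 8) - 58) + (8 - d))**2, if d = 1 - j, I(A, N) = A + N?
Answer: 53/49 + 188*I*sqrt(11)/7 ≈ 1.0816 + 89.075*I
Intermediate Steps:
j = -2/7 (j = 2/(-7) = 2*(-1/7) = -2/7 ≈ -0.28571)
d = 9/7 (d = 1 - 1*(-2/7) = 1 + 2/7 = 9/7 ≈ 1.2857)
(sqrt(I(6, 8) - 58) + (8 - d))**2 = (sqrt((6 + 8) - 58) + (8 - 1*9/7))**2 = (sqrt(14 - 58) + (8 - 9/7))**2 = (sqrt(-44) + 47/7)**2 = (2*I*sqrt(11) + 47/7)**2 = (47/7 + 2*I*sqrt(11))**2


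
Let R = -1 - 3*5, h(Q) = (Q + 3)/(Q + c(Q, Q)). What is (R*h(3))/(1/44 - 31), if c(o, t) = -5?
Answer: -2112/1363 ≈ -1.5495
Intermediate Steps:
h(Q) = (3 + Q)/(-5 + Q) (h(Q) = (Q + 3)/(Q - 5) = (3 + Q)/(-5 + Q))
R = -16 (R = -1 - 15 = -16)
(R*h(3))/(1/44 - 31) = (-16*(3 + 3)/(-5 + 3))/(1/44 - 31) = (-16*6/(-2))/(1/44 - 31) = (-(-8)*6)/(-1363/44) = -16*(-3)*(-44/1363) = 48*(-44/1363) = -2112/1363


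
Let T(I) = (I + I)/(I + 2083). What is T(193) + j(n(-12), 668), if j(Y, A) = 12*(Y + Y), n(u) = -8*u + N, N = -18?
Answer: 2130529/1138 ≈ 1872.2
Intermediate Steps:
T(I) = 2*I/(2083 + I) (T(I) = (2*I)/(2083 + I) = 2*I/(2083 + I))
n(u) = -18 - 8*u (n(u) = -8*u - 18 = -18 - 8*u)
j(Y, A) = 24*Y (j(Y, A) = 12*(2*Y) = 24*Y)
T(193) + j(n(-12), 668) = 2*193/(2083 + 193) + 24*(-18 - 8*(-12)) = 2*193/2276 + 24*(-18 + 96) = 2*193*(1/2276) + 24*78 = 193/1138 + 1872 = 2130529/1138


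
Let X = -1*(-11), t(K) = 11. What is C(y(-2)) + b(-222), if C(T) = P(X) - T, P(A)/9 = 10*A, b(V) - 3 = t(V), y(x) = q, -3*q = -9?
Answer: 1001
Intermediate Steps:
q = 3 (q = -⅓*(-9) = 3)
y(x) = 3
b(V) = 14 (b(V) = 3 + 11 = 14)
X = 11
P(A) = 90*A (P(A) = 9*(10*A) = 90*A)
C(T) = 990 - T (C(T) = 90*11 - T = 990 - T)
C(y(-2)) + b(-222) = (990 - 1*3) + 14 = (990 - 3) + 14 = 987 + 14 = 1001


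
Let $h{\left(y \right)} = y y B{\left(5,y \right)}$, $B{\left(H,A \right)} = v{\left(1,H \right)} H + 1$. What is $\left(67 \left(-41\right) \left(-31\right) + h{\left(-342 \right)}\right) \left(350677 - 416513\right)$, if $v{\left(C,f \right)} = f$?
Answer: $-205817885756$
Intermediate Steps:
$B{\left(H,A \right)} = 1 + H^{2}$ ($B{\left(H,A \right)} = H H + 1 = H^{2} + 1 = 1 + H^{2}$)
$h{\left(y \right)} = 26 y^{2}$ ($h{\left(y \right)} = y y \left(1 + 5^{2}\right) = y^{2} \left(1 + 25\right) = y^{2} \cdot 26 = 26 y^{2}$)
$\left(67 \left(-41\right) \left(-31\right) + h{\left(-342 \right)}\right) \left(350677 - 416513\right) = \left(67 \left(-41\right) \left(-31\right) + 26 \left(-342\right)^{2}\right) \left(350677 - 416513\right) = \left(\left(-2747\right) \left(-31\right) + 26 \cdot 116964\right) \left(-65836\right) = \left(85157 + 3041064\right) \left(-65836\right) = 3126221 \left(-65836\right) = -205817885756$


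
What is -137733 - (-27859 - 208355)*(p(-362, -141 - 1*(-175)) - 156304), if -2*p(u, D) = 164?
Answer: -36940700337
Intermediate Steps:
p(u, D) = -82 (p(u, D) = -½*164 = -82)
-137733 - (-27859 - 208355)*(p(-362, -141 - 1*(-175)) - 156304) = -137733 - (-27859 - 208355)*(-82 - 156304) = -137733 - (-236214)*(-156386) = -137733 - 1*36940562604 = -137733 - 36940562604 = -36940700337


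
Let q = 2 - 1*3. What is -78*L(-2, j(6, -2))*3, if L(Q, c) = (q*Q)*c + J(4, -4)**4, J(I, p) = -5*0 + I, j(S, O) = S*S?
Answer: -76752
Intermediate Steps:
j(S, O) = S**2
J(I, p) = I (J(I, p) = 0 + I = I)
q = -1 (q = 2 - 3 = -1)
L(Q, c) = 256 - Q*c (L(Q, c) = (-Q)*c + 4**4 = -Q*c + 256 = 256 - Q*c)
-78*L(-2, j(6, -2))*3 = -78*(256 - 1*(-2)*6**2)*3 = -78*(256 - 1*(-2)*36)*3 = -78*(256 + 72)*3 = -78*328*3 = -25584*3 = -76752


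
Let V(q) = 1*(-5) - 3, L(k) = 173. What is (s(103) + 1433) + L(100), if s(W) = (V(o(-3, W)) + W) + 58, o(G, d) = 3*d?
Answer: 1759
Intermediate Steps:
V(q) = -8 (V(q) = -5 - 3 = -8)
s(W) = 50 + W (s(W) = (-8 + W) + 58 = 50 + W)
(s(103) + 1433) + L(100) = ((50 + 103) + 1433) + 173 = (153 + 1433) + 173 = 1586 + 173 = 1759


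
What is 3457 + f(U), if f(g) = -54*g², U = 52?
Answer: -142559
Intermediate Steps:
3457 + f(U) = 3457 - 54*52² = 3457 - 54*2704 = 3457 - 146016 = -142559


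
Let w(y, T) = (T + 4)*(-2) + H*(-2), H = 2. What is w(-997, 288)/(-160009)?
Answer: 588/160009 ≈ 0.0036748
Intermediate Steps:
w(y, T) = -12 - 2*T (w(y, T) = (T + 4)*(-2) + 2*(-2) = (4 + T)*(-2) - 4 = (-8 - 2*T) - 4 = -12 - 2*T)
w(-997, 288)/(-160009) = (-12 - 2*288)/(-160009) = (-12 - 576)*(-1/160009) = -588*(-1/160009) = 588/160009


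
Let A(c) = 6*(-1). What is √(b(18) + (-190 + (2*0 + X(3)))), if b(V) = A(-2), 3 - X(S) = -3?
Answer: I*√190 ≈ 13.784*I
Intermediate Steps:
A(c) = -6
X(S) = 6 (X(S) = 3 - 1*(-3) = 3 + 3 = 6)
b(V) = -6
√(b(18) + (-190 + (2*0 + X(3)))) = √(-6 + (-190 + (2*0 + 6))) = √(-6 + (-190 + (0 + 6))) = √(-6 + (-190 + 6)) = √(-6 - 184) = √(-190) = I*√190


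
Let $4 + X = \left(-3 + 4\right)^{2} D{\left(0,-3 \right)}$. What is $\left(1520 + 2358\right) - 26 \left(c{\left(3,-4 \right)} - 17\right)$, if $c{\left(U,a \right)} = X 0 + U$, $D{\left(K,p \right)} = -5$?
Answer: $4242$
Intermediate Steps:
$X = -9$ ($X = -4 + \left(-3 + 4\right)^{2} \left(-5\right) = -4 + 1^{2} \left(-5\right) = -4 + 1 \left(-5\right) = -4 - 5 = -9$)
$c{\left(U,a \right)} = U$ ($c{\left(U,a \right)} = \left(-9\right) 0 + U = 0 + U = U$)
$\left(1520 + 2358\right) - 26 \left(c{\left(3,-4 \right)} - 17\right) = \left(1520 + 2358\right) - 26 \left(3 - 17\right) = 3878 - -364 = 3878 + 364 = 4242$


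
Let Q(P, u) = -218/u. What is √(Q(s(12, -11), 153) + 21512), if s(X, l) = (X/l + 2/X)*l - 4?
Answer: √55949006/51 ≈ 146.66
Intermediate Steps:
s(X, l) = -4 + l*(2/X + X/l) (s(X, l) = (2/X + X/l)*l - 4 = l*(2/X + X/l) - 4 = -4 + l*(2/X + X/l))
√(Q(s(12, -11), 153) + 21512) = √(-218/153 + 21512) = √(3291118/153) = √55949006/51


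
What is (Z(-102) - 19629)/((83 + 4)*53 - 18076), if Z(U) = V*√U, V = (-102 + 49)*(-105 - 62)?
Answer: 19629/13465 - 8851*I*√102/13465 ≈ 1.4578 - 6.6387*I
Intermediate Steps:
V = 8851 (V = -53*(-167) = 8851)
Z(U) = 8851*√U
(Z(-102) - 19629)/((83 + 4)*53 - 18076) = (8851*√(-102) - 19629)/((83 + 4)*53 - 18076) = (8851*(I*√102) - 19629)/(87*53 - 18076) = (8851*I*√102 - 19629)/(4611 - 18076) = (-19629 + 8851*I*√102)/(-13465) = (-19629 + 8851*I*√102)*(-1/13465) = 19629/13465 - 8851*I*√102/13465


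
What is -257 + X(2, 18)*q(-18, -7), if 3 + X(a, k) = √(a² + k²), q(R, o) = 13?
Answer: -296 + 26*√82 ≈ -60.560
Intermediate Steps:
X(a, k) = -3 + √(a² + k²)
-257 + X(2, 18)*q(-18, -7) = -257 + (-3 + √(2² + 18²))*13 = -257 + (-3 + √(4 + 324))*13 = -257 + (-3 + √328)*13 = -257 + (-3 + 2*√82)*13 = -257 + (-39 + 26*√82) = -296 + 26*√82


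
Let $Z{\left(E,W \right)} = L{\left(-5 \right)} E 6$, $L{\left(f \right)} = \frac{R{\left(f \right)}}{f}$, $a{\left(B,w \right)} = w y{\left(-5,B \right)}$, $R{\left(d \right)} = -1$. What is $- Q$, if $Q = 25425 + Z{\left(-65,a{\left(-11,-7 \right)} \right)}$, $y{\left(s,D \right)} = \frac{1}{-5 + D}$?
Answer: $-25347$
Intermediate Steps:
$a{\left(B,w \right)} = \frac{w}{-5 + B}$
$L{\left(f \right)} = - \frac{1}{f}$
$Z{\left(E,W \right)} = \frac{6 E}{5}$ ($Z{\left(E,W \right)} = - \frac{1}{-5} E 6 = \left(-1\right) \left(- \frac{1}{5}\right) E 6 = \frac{E}{5} \cdot 6 = \frac{6 E}{5}$)
$Q = 25347$ ($Q = 25425 + \frac{6}{5} \left(-65\right) = 25425 - 78 = 25347$)
$- Q = \left(-1\right) 25347 = -25347$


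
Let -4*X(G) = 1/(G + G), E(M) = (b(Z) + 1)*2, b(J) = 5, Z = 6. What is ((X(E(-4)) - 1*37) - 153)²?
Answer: 332734081/9216 ≈ 36104.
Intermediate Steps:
E(M) = 12 (E(M) = (5 + 1)*2 = 6*2 = 12)
X(G) = -1/(8*G) (X(G) = -1/(4*(G + G)) = -1/(2*G)/4 = -1/(8*G))
((X(E(-4)) - 1*37) - 153)² = ((-⅛/12 - 1*37) - 153)² = ((-⅛*1/12 - 37) - 153)² = ((-1/96 - 37) - 153)² = (-3553/96 - 153)² = (-18241/96)² = 332734081/9216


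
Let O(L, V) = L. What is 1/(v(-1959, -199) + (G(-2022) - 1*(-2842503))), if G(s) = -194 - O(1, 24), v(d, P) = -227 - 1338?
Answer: 1/2840743 ≈ 3.5202e-7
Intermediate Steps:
v(d, P) = -1565
G(s) = -195 (G(s) = -194 - 1*1 = -194 - 1 = -195)
1/(v(-1959, -199) + (G(-2022) - 1*(-2842503))) = 1/(-1565 + (-195 - 1*(-2842503))) = 1/(-1565 + (-195 + 2842503)) = 1/(-1565 + 2842308) = 1/2840743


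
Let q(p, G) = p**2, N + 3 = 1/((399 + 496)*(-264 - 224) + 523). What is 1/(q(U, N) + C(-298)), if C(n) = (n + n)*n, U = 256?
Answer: 1/243144 ≈ 4.1128e-6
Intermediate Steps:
C(n) = 2*n**2 (C(n) = (2*n)*n = 2*n**2)
N = -1308712/436237 (N = -3 + 1/((399 + 496)*(-264 - 224) + 523) = -3 + 1/(895*(-488) + 523) = -3 + 1/(-436760 + 523) = -3 + 1/(-436237) = -3 - 1/436237 = -1308712/436237 ≈ -3.0000)
1/(q(U, N) + C(-298)) = 1/(256**2 + 2*(-298)**2) = 1/(65536 + 2*88804) = 1/(65536 + 177608) = 1/243144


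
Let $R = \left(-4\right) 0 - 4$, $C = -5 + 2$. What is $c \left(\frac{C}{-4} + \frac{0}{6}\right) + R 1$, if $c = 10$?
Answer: $\frac{7}{2} \approx 3.5$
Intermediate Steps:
$C = -3$
$R = -4$ ($R = 0 - 4 = -4$)
$c \left(\frac{C}{-4} + \frac{0}{6}\right) + R 1 = 10 \left(- \frac{3}{-4} + \frac{0}{6}\right) - 4 = 10 \left(\left(-3\right) \left(- \frac{1}{4}\right) + 0 \cdot \frac{1}{6}\right) - 4 = 10 \left(\frac{3}{4} + 0\right) - 4 = 10 \cdot \frac{3}{4} - 4 = \frac{15}{2} - 4 = \frac{7}{2}$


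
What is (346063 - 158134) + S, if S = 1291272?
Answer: 1479201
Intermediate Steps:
(346063 - 158134) + S = (346063 - 158134) + 1291272 = 187929 + 1291272 = 1479201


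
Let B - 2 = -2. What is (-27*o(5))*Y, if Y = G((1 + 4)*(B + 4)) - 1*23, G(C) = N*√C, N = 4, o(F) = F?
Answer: 3105 - 1080*√5 ≈ 690.05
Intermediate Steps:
B = 0 (B = 2 - 2 = 0)
G(C) = 4*√C
Y = -23 + 8*√5 (Y = 4*√((1 + 4)*(0 + 4)) - 1*23 = 4*√(5*4) - 23 = 4*√20 - 23 = 4*(2*√5) - 23 = 8*√5 - 23 = -23 + 8*√5 ≈ -5.1115)
(-27*o(5))*Y = (-27*5)*(-23 + 8*√5) = -135*(-23 + 8*√5) = 3105 - 1080*√5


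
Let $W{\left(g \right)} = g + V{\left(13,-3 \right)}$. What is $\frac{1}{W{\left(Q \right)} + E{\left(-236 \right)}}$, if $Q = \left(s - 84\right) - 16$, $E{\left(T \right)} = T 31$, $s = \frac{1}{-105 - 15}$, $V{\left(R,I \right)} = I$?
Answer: $- \frac{120}{890281} \approx -0.00013479$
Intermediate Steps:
$s = - \frac{1}{120}$ ($s = \frac{1}{-120} = - \frac{1}{120} \approx -0.0083333$)
$E{\left(T \right)} = 31 T$
$Q = - \frac{12001}{120}$ ($Q = \left(- \frac{1}{120} - 84\right) - 16 = - \frac{10081}{120} - 16 = - \frac{12001}{120} \approx -100.01$)
$W{\left(g \right)} = -3 + g$ ($W{\left(g \right)} = g - 3 = -3 + g$)
$\frac{1}{W{\left(Q \right)} + E{\left(-236 \right)}} = \frac{1}{\left(-3 - \frac{12001}{120}\right) + 31 \left(-236\right)} = \frac{1}{- \frac{12361}{120} - 7316} = \frac{1}{- \frac{890281}{120}} = - \frac{120}{890281}$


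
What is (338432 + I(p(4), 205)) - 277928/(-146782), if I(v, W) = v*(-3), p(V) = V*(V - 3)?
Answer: 24837121184/73391 ≈ 3.3842e+5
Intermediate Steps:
p(V) = V*(-3 + V)
I(v, W) = -3*v
(338432 + I(p(4), 205)) - 277928/(-146782) = (338432 - 12*(-3 + 4)) - 277928/(-146782) = (338432 - 12) - 277928*(-1/146782) = (338432 - 3*4) + 138964/73391 = (338432 - 12) + 138964/73391 = 338420 + 138964/73391 = 24837121184/73391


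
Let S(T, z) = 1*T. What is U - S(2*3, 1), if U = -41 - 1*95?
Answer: -142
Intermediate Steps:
S(T, z) = T
U = -136 (U = -41 - 95 = -136)
U - S(2*3, 1) = -136 - 2*3 = -136 - 1*6 = -136 - 6 = -142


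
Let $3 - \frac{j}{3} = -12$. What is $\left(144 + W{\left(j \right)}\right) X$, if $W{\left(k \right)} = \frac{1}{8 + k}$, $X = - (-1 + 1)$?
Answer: $0$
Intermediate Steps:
$j = 45$ ($j = 9 - -36 = 9 + 36 = 45$)
$X = 0$ ($X = \left(-1\right) 0 = 0$)
$\left(144 + W{\left(j \right)}\right) X = \left(144 + \frac{1}{8 + 45}\right) 0 = \left(144 + \frac{1}{53}\right) 0 = \frac{7633}{53} \cdot 0 = 0$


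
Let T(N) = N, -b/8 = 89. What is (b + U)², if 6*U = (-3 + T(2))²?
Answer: 18241441/36 ≈ 5.0671e+5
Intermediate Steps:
b = -712 (b = -8*89 = -712)
U = ⅙ (U = (-3 + 2)²/6 = (⅙)*(-1)² = (⅙)*1 = ⅙ ≈ 0.16667)
(b + U)² = (-712 + ⅙)² = (-4271/6)² = 18241441/36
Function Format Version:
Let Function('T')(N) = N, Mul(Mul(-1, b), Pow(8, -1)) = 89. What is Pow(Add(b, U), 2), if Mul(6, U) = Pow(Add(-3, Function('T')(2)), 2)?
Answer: Rational(18241441, 36) ≈ 5.0671e+5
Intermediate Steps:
b = -712 (b = Mul(-8, 89) = -712)
U = Rational(1, 6) (U = Mul(Rational(1, 6), Pow(Add(-3, 2), 2)) = Mul(Rational(1, 6), Pow(-1, 2)) = Mul(Rational(1, 6), 1) = Rational(1, 6) ≈ 0.16667)
Pow(Add(b, U), 2) = Pow(Add(-712, Rational(1, 6)), 2) = Pow(Rational(-4271, 6), 2) = Rational(18241441, 36)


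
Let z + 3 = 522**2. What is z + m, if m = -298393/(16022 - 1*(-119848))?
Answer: 37021695077/135870 ≈ 2.7248e+5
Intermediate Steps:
m = -298393/135870 (m = -298393/(16022 + 119848) = -298393/135870 ≈ -2.1962)
z = 272481 (z = -3 + 522**2 = -3 + 272484 = 272481)
z + m = 272481 - 298393/135870 = 37021695077/135870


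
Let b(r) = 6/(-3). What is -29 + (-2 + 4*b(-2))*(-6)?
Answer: 31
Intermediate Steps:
b(r) = -2 (b(r) = 6*(-1/3) = -2)
-29 + (-2 + 4*b(-2))*(-6) = -29 + (-2 + 4*(-2))*(-6) = -29 + (-2 - 8)*(-6) = -29 - 10*(-6) = -29 + 60 = 31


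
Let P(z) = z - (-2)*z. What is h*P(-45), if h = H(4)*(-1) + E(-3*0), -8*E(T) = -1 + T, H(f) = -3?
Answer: -3375/8 ≈ -421.88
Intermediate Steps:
E(T) = ⅛ - T/8 (E(T) = -(-1 + T)/8 = ⅛ - T/8)
P(z) = 3*z (P(z) = z + 2*z = 3*z)
h = 25/8 (h = -3*(-1) + (⅛ - (-3)*0/8) = 3 + (⅛ - ⅛*0) = 3 + (⅛ + 0) = 3 + ⅛ = 25/8 ≈ 3.1250)
h*P(-45) = 25*(3*(-45))/8 = (25/8)*(-135) = -3375/8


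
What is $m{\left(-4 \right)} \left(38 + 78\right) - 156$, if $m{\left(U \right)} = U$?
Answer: $-620$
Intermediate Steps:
$m{\left(-4 \right)} \left(38 + 78\right) - 156 = - 4 \left(38 + 78\right) - 156 = \left(-4\right) 116 - 156 = -464 - 156 = -620$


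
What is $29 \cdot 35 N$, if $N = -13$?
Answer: $-13195$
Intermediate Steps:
$29 \cdot 35 N = 29 \cdot 35 \left(-13\right) = 1015 \left(-13\right) = -13195$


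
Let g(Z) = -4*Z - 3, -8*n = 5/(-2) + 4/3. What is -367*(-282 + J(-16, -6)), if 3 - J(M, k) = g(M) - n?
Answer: 5986871/48 ≈ 1.2473e+5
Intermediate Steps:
n = 7/48 (n = -(5/(-2) + 4/3)/8 = -(5*(-1/2) + 4*(1/3))/8 = -(-5/2 + 4/3)/8 = -1/8*(-7/6) = 7/48 ≈ 0.14583)
g(Z) = -3 - 4*Z
J(M, k) = 295/48 + 4*M (J(M, k) = 3 - ((-3 - 4*M) - 1*7/48) = 3 - ((-3 - 4*M) - 7/48) = 3 - (-151/48 - 4*M) = 3 + (151/48 + 4*M) = 295/48 + 4*M)
-367*(-282 + J(-16, -6)) = -367*(-282 + (295/48 + 4*(-16))) = -367*(-282 + (295/48 - 64)) = -367*(-282 - 2777/48) = -367*(-16313/48) = 5986871/48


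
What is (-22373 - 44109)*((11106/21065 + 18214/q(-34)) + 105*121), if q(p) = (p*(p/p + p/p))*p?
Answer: -10290945273900031/12175570 ≈ -8.4521e+8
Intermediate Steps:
q(p) = 2*p**2 (q(p) = (p*(1 + 1))*p = (p*2)*p = (2*p)*p = 2*p**2)
(-22373 - 44109)*((11106/21065 + 18214/q(-34)) + 105*121) = (-22373 - 44109)*((11106/21065 + 18214/((2*(-34)**2))) + 105*121) = -66482*((11106*(1/21065) + 18214/((2*1156))) + 12705) = -66482*((11106/21065 + 18214/2312) + 12705) = -66482*((11106/21065 + 18214*(1/2312)) + 12705) = -66482*((11106/21065 + 9107/1156) + 12705) = -66482*(204677491/24351140 + 12705) = -66482*309585911191/24351140 = -10290945273900031/12175570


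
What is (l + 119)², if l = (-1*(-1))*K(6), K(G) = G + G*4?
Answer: 22201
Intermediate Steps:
K(G) = 5*G (K(G) = G + 4*G = 5*G)
l = 30 (l = (-1*(-1))*(5*6) = 1*30 = 30)
(l + 119)² = (30 + 119)² = 149² = 22201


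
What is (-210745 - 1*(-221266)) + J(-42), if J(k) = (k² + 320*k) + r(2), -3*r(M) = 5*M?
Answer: -3475/3 ≈ -1158.3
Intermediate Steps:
r(M) = -5*M/3
J(k) = -10/3 + k² + 320*k (J(k) = (k² + 320*k) - 5/3*2 = (k² + 320*k) - 10/3 = -10/3 + k² + 320*k)
(-210745 - 1*(-221266)) + J(-42) = (-210745 - 1*(-221266)) + (-10/3 + (-42)² + 320*(-42)) = (-210745 + 221266) + (-10/3 + 1764 - 13440) = 10521 - 35038/3 = -3475/3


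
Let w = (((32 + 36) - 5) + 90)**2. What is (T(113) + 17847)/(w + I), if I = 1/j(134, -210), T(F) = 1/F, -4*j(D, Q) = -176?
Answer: 88735328/116389661 ≈ 0.76240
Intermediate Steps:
j(D, Q) = 44 (j(D, Q) = -1/4*(-176) = 44)
w = 23409 (w = ((68 - 5) + 90)**2 = (63 + 90)**2 = 153**2 = 23409)
I = 1/44 ≈ 0.022727
(T(113) + 17847)/(w + I) = (1/113 + 17847)/(23409 + 1/44) = (1/113 + 17847)/(1029997/44) = (2016712/113)*(44/1029997) = 88735328/116389661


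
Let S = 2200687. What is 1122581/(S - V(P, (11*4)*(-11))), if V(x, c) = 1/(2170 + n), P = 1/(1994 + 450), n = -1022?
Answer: 1288722988/2526388675 ≈ 0.51011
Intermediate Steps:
P = 1/2444 ≈ 0.00040917
V(x, c) = 1/1148 (V(x, c) = 1/(2170 - 1022) = 1/1148)
1122581/(S - V(P, (11*4)*(-11))) = 1122581/(2200687 - 1*1/1148) = 1122581/(2200687 - 1/1148) = 1122581/(2526388675/1148) = 1122581*(1148/2526388675) = 1288722988/2526388675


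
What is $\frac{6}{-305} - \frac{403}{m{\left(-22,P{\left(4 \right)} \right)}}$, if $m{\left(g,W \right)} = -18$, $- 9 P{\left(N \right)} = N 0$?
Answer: $\frac{122807}{5490} \approx 22.369$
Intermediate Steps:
$P{\left(N \right)} = 0$ ($P{\left(N \right)} = - \frac{N 0}{9} = \left(- \frac{1}{9}\right) 0 = 0$)
$\frac{6}{-305} - \frac{403}{m{\left(-22,P{\left(4 \right)} \right)}} = \frac{6}{-305} - \frac{403}{-18} = 6 \left(- \frac{1}{305}\right) - - \frac{403}{18} = - \frac{6}{305} + \frac{403}{18} = \frac{122807}{5490}$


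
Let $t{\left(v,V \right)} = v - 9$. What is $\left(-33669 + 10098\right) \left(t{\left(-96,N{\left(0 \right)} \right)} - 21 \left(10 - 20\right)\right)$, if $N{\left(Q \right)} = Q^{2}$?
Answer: $-2474955$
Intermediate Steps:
$t{\left(v,V \right)} = -9 + v$
$\left(-33669 + 10098\right) \left(t{\left(-96,N{\left(0 \right)} \right)} - 21 \left(10 - 20\right)\right) = \left(-33669 + 10098\right) \left(\left(-9 - 96\right) - 21 \left(10 - 20\right)\right) = - 23571 \left(-105 - -210\right) = - 23571 \left(-105 + 210\right) = \left(-23571\right) 105 = -2474955$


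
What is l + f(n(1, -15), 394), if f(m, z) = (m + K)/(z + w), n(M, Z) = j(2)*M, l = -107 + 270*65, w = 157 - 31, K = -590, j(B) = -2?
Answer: 1133721/65 ≈ 17442.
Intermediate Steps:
w = 126
l = 17443 (l = -107 + 17550 = 17443)
n(M, Z) = -2*M
f(m, z) = (-590 + m)/(126 + z) (f(m, z) = (m - 590)/(z + 126) = (-590 + m)/(126 + z))
l + f(n(1, -15), 394) = 17443 + (-590 - 2*1)/(126 + 394) = 17443 + (-590 - 2)/520 = 17443 + (1/520)*(-592) = 17443 - 74/65 = 1133721/65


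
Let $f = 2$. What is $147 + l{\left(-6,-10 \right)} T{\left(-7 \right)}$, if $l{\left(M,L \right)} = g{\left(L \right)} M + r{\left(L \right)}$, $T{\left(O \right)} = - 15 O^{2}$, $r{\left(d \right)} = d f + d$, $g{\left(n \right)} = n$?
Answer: $-21903$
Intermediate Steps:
$r{\left(d \right)} = 3 d$ ($r{\left(d \right)} = d 2 + d = 2 d + d = 3 d$)
$l{\left(M,L \right)} = 3 L + L M$ ($l{\left(M,L \right)} = L M + 3 L = 3 L + L M$)
$147 + l{\left(-6,-10 \right)} T{\left(-7 \right)} = 147 + - 10 \left(3 - 6\right) \left(- 15 \left(-7\right)^{2}\right) = 147 + \left(-10\right) \left(-3\right) \left(\left(-15\right) 49\right) = 147 + 30 \left(-735\right) = 147 - 22050 = -21903$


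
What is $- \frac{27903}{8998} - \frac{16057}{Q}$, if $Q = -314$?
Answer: $\frac{33929836}{706343} \approx 48.036$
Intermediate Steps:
$- \frac{27903}{8998} - \frac{16057}{Q} = - \frac{27903}{8998} - \frac{16057}{-314} = \left(-27903\right) \frac{1}{8998} - - \frac{16057}{314} = - \frac{27903}{8998} + \frac{16057}{314} = \frac{33929836}{706343}$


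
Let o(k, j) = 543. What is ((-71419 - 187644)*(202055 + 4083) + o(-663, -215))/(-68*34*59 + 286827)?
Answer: -53402728151/150419 ≈ -3.5503e+5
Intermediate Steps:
((-71419 - 187644)*(202055 + 4083) + o(-663, -215))/(-68*34*59 + 286827) = ((-71419 - 187644)*(202055 + 4083) + 543)/(-68*34*59 + 286827) = (-259063*206138 + 543)/(-2312*59 + 286827) = (-53402728694 + 543)/(-136408 + 286827) = -53402728151/150419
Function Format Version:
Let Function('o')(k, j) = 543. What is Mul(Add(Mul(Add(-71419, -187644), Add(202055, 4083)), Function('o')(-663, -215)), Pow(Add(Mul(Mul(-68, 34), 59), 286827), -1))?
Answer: Rational(-53402728151, 150419) ≈ -3.5503e+5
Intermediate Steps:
Mul(Add(Mul(Add(-71419, -187644), Add(202055, 4083)), Function('o')(-663, -215)), Pow(Add(Mul(Mul(-68, 34), 59), 286827), -1)) = Mul(Add(Mul(Add(-71419, -187644), Add(202055, 4083)), 543), Pow(Add(Mul(Mul(-68, 34), 59), 286827), -1)) = Mul(Add(Mul(-259063, 206138), 543), Pow(Add(Mul(-2312, 59), 286827), -1)) = Mul(Add(-53402728694, 543), Pow(Add(-136408, 286827), -1)) = Mul(-53402728151, Pow(150419, -1)) = Mul(-53402728151, Rational(1, 150419)) = Rational(-53402728151, 150419)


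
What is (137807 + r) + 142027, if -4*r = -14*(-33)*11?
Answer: 557127/2 ≈ 2.7856e+5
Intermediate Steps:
r = -2541/2 (r = -(-14*(-33))*11/4 = -231*11/2 = -1/4*5082 = -2541/2 ≈ -1270.5)
(137807 + r) + 142027 = (137807 - 2541/2) + 142027 = 273073/2 + 142027 = 557127/2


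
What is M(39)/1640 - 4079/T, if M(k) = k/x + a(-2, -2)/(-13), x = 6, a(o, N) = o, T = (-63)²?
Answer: -173241923/169238160 ≈ -1.0237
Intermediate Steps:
T = 3969
M(k) = 2/13 + k/6 (M(k) = k/6 - 2/(-13) = k*(⅙) - 2*(-1/13) = k/6 + 2/13 = 2/13 + k/6)
M(39)/1640 - 4079/T = (2/13 + (⅙)*39)/1640 - 4079/3969 = (2/13 + 13/2)*(1/1640) - 4079*1/3969 = (173/26)*(1/1640) - 4079/3969 = 173/42640 - 4079/3969 = -173241923/169238160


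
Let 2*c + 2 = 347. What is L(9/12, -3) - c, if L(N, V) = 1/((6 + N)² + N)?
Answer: -255613/1482 ≈ -172.48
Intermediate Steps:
L(N, V) = 1/(N + (6 + N)²)
c = 345/2 (c = -1 + (½)*347 = -1 + 347/2 = 345/2 ≈ 172.50)
L(9/12, -3) - c = 1/(9/12 + (6 + 9/12)²) - 1*345/2 = 1/(9*(1/12) + (6 + 9*(1/12))²) - 345/2 = 1/(¾ + (6 + ¾)²) - 345/2 = 1/(¾ + (27/4)²) - 345/2 = 1/(¾ + 729/16) - 345/2 = 1/(741/16) - 345/2 = 16/741 - 345/2 = -255613/1482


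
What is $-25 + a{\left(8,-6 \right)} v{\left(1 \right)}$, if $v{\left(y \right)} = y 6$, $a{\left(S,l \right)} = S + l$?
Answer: $-13$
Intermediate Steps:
$v{\left(y \right)} = 6 y$
$-25 + a{\left(8,-6 \right)} v{\left(1 \right)} = -25 + \left(8 - 6\right) 6 \cdot 1 = -25 + 2 \cdot 6 = -25 + 12 = -13$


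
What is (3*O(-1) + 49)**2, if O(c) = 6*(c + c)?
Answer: 169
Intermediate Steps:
O(c) = 12*c (O(c) = 6*(2*c) = 12*c)
(3*O(-1) + 49)**2 = (3*(12*(-1)) + 49)**2 = (3*(-12) + 49)**2 = (-36 + 49)**2 = 13**2 = 169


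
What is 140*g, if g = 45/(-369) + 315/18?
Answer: 99750/41 ≈ 2432.9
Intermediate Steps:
g = 1425/82 (g = 45*(-1/369) + 315*(1/18) = -5/41 + 35/2 = 1425/82 ≈ 17.378)
140*g = 140*(1425/82) = 99750/41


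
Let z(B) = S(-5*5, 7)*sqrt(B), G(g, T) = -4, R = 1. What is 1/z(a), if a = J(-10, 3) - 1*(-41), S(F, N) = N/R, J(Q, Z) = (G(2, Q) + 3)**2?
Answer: sqrt(42)/294 ≈ 0.022043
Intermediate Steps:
J(Q, Z) = 1 (J(Q, Z) = (-4 + 3)**2 = (-1)**2 = 1)
S(F, N) = N (S(F, N) = N/1 = N*1 = N)
a = 42 (a = 1 - 1*(-41) = 1 + 41 = 42)
z(B) = 7*sqrt(B)
1/z(a) = 1/(7*sqrt(42)) = sqrt(42)/294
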